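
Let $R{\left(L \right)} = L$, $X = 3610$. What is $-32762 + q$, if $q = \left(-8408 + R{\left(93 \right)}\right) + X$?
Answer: $-37467$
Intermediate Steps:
$q = -4705$ ($q = \left(-8408 + 93\right) + 3610 = -8315 + 3610 = -4705$)
$-32762 + q = -32762 - 4705 = -37467$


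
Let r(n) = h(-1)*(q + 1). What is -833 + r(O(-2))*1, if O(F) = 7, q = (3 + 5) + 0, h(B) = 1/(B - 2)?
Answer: -836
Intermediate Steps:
h(B) = 1/(-2 + B)
q = 8 (q = 8 + 0 = 8)
r(n) = -3 (r(n) = (8 + 1)/(-2 - 1) = 9/(-3) = -1/3*9 = -3)
-833 + r(O(-2))*1 = -833 - 3*1 = -833 - 3 = -836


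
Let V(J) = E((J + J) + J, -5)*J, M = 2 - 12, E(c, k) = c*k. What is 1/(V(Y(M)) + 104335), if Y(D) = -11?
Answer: 1/102520 ≈ 9.7542e-6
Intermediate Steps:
M = -10
V(J) = -15*J**2 (V(J) = (((J + J) + J)*(-5))*J = ((2*J + J)*(-5))*J = ((3*J)*(-5))*J = (-15*J)*J = -15*J**2)
1/(V(Y(M)) + 104335) = 1/(-15*(-11)**2 + 104335) = 1/(-15*121 + 104335) = 1/(-1815 + 104335) = 1/102520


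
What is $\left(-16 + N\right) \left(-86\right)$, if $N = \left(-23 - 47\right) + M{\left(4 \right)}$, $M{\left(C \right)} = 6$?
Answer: $6880$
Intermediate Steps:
$N = -64$ ($N = \left(-23 - 47\right) + 6 = -70 + 6 = -64$)
$\left(-16 + N\right) \left(-86\right) = \left(-16 - 64\right) \left(-86\right) = \left(-80\right) \left(-86\right) = 6880$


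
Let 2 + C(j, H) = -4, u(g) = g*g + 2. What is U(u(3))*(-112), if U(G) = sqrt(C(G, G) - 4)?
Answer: -112*I*sqrt(10) ≈ -354.18*I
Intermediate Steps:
u(g) = 2 + g**2 (u(g) = g**2 + 2 = 2 + g**2)
C(j, H) = -6 (C(j, H) = -2 - 4 = -6)
U(G) = I*sqrt(10) (U(G) = sqrt(-6 - 4) = sqrt(-10) = I*sqrt(10))
U(u(3))*(-112) = (I*sqrt(10))*(-112) = -112*I*sqrt(10)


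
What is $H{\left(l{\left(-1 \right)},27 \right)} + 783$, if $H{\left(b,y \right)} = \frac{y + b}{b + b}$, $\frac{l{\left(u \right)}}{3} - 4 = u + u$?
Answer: $\frac{3143}{4} \approx 785.75$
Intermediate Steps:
$l{\left(u \right)} = 12 + 6 u$ ($l{\left(u \right)} = 12 + 3 \left(u + u\right) = 12 + 3 \cdot 2 u = 12 + 6 u$)
$H{\left(b,y \right)} = \frac{b + y}{2 b}$
$H{\left(l{\left(-1 \right)},27 \right)} + 783 = \frac{\left(12 + 6 \left(-1\right)\right) + 27}{2 \left(12 + 6 \left(-1\right)\right)} + 783 = \frac{\left(12 - 6\right) + 27}{2 \left(12 - 6\right)} + 783 = \frac{6 + 27}{2 \cdot 6} + 783 = \frac{1}{2} \cdot \frac{1}{6} \cdot 33 + 783 = \frac{11}{4} + 783 = \frac{3143}{4}$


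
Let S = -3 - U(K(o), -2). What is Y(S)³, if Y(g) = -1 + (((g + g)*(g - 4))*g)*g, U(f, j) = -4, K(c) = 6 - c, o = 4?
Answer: -343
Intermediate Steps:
S = 1 (S = -3 - 1*(-4) = -3 + 4 = 1)
Y(g) = -1 + 2*g³*(-4 + g) (Y(g) = -1 + (((2*g)*(-4 + g))*g)*g = -1 + ((2*g*(-4 + g))*g)*g = -1 + (2*g²*(-4 + g))*g = -1 + 2*g³*(-4 + g))
Y(S)³ = (-1 - 8*1³ + 2*1⁴)³ = (-1 - 8*1 + 2*1)³ = (-1 - 8 + 2)³ = (-7)³ = -343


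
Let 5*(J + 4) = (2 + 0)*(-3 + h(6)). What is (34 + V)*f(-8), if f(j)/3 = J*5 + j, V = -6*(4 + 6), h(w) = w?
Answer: 1716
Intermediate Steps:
J = -14/5 (J = -4 + ((2 + 0)*(-3 + 6))/5 = -4 + (2*3)/5 = -4 + (1/5)*6 = -4 + 6/5 = -14/5 ≈ -2.8000)
V = -60 (V = -6*10 = -60)
f(j) = -42 + 3*j (f(j) = 3*(-14/5*5 + j) = 3*(-14 + j) = -42 + 3*j)
(34 + V)*f(-8) = (34 - 60)*(-42 + 3*(-8)) = -26*(-42 - 24) = -26*(-66) = 1716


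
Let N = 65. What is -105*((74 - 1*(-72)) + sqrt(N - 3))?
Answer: -15330 - 105*sqrt(62) ≈ -16157.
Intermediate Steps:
-105*((74 - 1*(-72)) + sqrt(N - 3)) = -105*((74 - 1*(-72)) + sqrt(65 - 3)) = -105*((74 + 72) + sqrt(62)) = -105*(146 + sqrt(62)) = -15330 - 105*sqrt(62)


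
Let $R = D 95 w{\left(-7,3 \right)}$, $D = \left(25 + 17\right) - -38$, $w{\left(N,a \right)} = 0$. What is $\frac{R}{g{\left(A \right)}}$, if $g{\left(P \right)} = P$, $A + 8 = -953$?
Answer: $0$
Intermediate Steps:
$A = -961$ ($A = -8 - 953 = -961$)
$D = 80$ ($D = 42 + 38 = 80$)
$R = 0$ ($R = 80 \cdot 95 \cdot 0 = 7600 \cdot 0 = 0$)
$\frac{R}{g{\left(A \right)}} = \frac{0}{-961} = 0 \left(- \frac{1}{961}\right) = 0$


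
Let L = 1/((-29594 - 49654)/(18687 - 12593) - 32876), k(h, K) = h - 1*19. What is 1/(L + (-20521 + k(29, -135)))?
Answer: -100212796/2055464661803 ≈ -4.8754e-5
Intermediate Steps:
k(h, K) = -19 + h (k(h, K) = h - 19 = -19 + h)
L = -3047/100212796 (L = 1/(-79248/6094 - 32876) = 1/(-79248*1/6094 - 32876) = 1/(-39624/3047 - 32876) = 1/(-100212796/3047) = -3047/100212796 ≈ -3.0405e-5)
1/(L + (-20521 + k(29, -135))) = 1/(-3047/100212796 + (-20521 + (-19 + 29))) = 1/(-3047/100212796 + (-20521 + 10)) = 1/(-3047/100212796 - 20511) = 1/(-2055464661803/100212796) = -100212796/2055464661803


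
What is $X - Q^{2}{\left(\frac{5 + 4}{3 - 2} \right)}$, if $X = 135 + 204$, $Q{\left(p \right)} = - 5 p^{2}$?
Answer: $-163686$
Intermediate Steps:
$X = 339$
$X - Q^{2}{\left(\frac{5 + 4}{3 - 2} \right)} = 339 - \left(- 5 \left(\frac{5 + 4}{3 - 2}\right)^{2}\right)^{2} = 339 - \left(- 5 \left(\frac{9}{1}\right)^{2}\right)^{2} = 339 - \left(- 5 \left(9 \cdot 1\right)^{2}\right)^{2} = 339 - \left(- 5 \cdot 9^{2}\right)^{2} = 339 - \left(\left(-5\right) 81\right)^{2} = 339 - \left(-405\right)^{2} = 339 - 164025 = -163686$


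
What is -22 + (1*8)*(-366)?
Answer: -2950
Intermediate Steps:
-22 + (1*8)*(-366) = -22 + 8*(-366) = -22 - 2928 = -2950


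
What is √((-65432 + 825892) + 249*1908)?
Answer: 4*√77222 ≈ 1111.6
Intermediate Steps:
√((-65432 + 825892) + 249*1908) = √(760460 + 475092) = √1235552 = 4*√77222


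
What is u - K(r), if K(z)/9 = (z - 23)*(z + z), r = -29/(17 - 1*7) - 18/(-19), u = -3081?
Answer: -71442249/18050 ≈ -3958.0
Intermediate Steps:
r = -371/190 (r = -29/(17 - 7) - 18*(-1/19) = -29/10 + 18/19 = -371/190 ≈ -1.9526)
K(z) = 18*z*(-23 + z) (K(z) = 9*((z - 23)*(z + z)) = 9*((-23 + z)*(2*z)) = 9*(2*z*(-23 + z)) = 18*z*(-23 + z))
u - K(r) = -3081 - 18*(-371)*(-23 - 371/190)/190 = -3081 - 18*(-371)*(-4741)/(190*190) = -3081 - 1*15830199/18050 = -3081 - 15830199/18050 = -71442249/18050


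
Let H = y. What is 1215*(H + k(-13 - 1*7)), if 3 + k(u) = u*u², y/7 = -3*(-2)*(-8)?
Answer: -10131885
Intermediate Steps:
y = -336 (y = 7*(-3*(-2)*(-8)) = 7*(6*(-8)) = 7*(-48) = -336)
H = -336
k(u) = -3 + u³ (k(u) = -3 + u*u² = -3 + u³)
1215*(H + k(-13 - 1*7)) = 1215*(-336 + (-3 + (-13 - 1*7)³)) = 1215*(-336 + (-3 + (-13 - 7)³)) = 1215*(-336 + (-3 + (-20)³)) = 1215*(-336 + (-3 - 8000)) = 1215*(-336 - 8003) = 1215*(-8339) = -10131885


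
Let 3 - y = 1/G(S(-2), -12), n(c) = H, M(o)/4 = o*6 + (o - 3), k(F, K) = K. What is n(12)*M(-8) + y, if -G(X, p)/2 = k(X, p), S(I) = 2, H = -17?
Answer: 96359/24 ≈ 4015.0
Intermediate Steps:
M(o) = -12 + 28*o (M(o) = 4*(o*6 + (o - 3)) = 4*(6*o + (-3 + o)) = 4*(-3 + 7*o) = -12 + 28*o)
G(X, p) = -2*p
n(c) = -17
y = 71/24 (y = 3 - 1/((-2*(-12))) = 3 - 1/24 = 71/24 ≈ 2.9583)
n(12)*M(-8) + y = -17*(-12 + 28*(-8)) + 71/24 = -17*(-12 - 224) + 71/24 = -17*(-236) + 71/24 = 4012 + 71/24 = 96359/24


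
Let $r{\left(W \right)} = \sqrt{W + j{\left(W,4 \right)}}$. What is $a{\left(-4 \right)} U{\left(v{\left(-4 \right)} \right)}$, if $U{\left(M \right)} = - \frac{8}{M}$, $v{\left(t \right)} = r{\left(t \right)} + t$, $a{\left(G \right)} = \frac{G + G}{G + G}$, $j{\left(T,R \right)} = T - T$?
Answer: $\frac{8}{5} + \frac{4 i}{5} \approx 1.6 + 0.8 i$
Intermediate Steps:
$j{\left(T,R \right)} = 0$
$a{\left(G \right)} = 1$ ($a{\left(G \right)} = \frac{2 G}{2 G} = 2 G \frac{1}{2 G} = 1$)
$r{\left(W \right)} = \sqrt{W}$ ($r{\left(W \right)} = \sqrt{W + 0} = \sqrt{W}$)
$v{\left(t \right)} = t + \sqrt{t}$ ($v{\left(t \right)} = \sqrt{t} + t = t + \sqrt{t}$)
$a{\left(-4 \right)} U{\left(v{\left(-4 \right)} \right)} = 1 \left(- \frac{8}{-4 + \sqrt{-4}}\right) = 1 \left(- \frac{8}{-4 + 2 i}\right) = 1 \left(- 8 \frac{-4 - 2 i}{20}\right) = 1 \left(- \frac{2 \left(-4 - 2 i\right)}{5}\right) = - \frac{2 \left(-4 - 2 i\right)}{5}$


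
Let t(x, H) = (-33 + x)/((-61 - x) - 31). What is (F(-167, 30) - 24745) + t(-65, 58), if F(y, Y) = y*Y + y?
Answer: -807796/27 ≈ -29918.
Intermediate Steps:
t(x, H) = (-33 + x)/(-92 - x)
F(y, Y) = y + Y*y (F(y, Y) = Y*y + y = y + Y*y)
(F(-167, 30) - 24745) + t(-65, 58) = (-167*(1 + 30) - 24745) + (33 - 1*(-65))/(92 - 65) = (-167*31 - 24745) + (33 + 65)/27 = (-5177 - 24745) + (1/27)*98 = -29922 + 98/27 = -807796/27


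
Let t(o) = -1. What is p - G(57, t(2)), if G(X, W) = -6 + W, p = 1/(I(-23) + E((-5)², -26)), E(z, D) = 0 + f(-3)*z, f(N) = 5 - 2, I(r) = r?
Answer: 365/52 ≈ 7.0192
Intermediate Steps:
f(N) = 3
E(z, D) = 3*z (E(z, D) = 0 + 3*z = 3*z)
p = 1/52 (p = 1/(-23 + 3*(-5)²) = 1/(-23 + 3*25) = 1/(-23 + 75) = 1/52 ≈ 0.019231)
p - G(57, t(2)) = 1/52 - (-6 - 1) = 1/52 - 1*(-7) = 1/52 + 7 = 365/52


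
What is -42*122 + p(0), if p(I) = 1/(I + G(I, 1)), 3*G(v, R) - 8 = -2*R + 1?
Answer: -35865/7 ≈ -5123.6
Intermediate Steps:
G(v, R) = 3 - 2*R/3 (G(v, R) = 8/3 + (-2*R + 1)/3 = 8/3 + (1 - 2*R)/3 = 8/3 + (1/3 - 2*R/3) = 3 - 2*R/3)
p(I) = 1/(7/3 + I) (p(I) = 1/(I + (3 - 2/3*1)) = 1/(I + (3 - 2/3)) = 1/(I + 7/3) = 1/(7/3 + I))
-42*122 + p(0) = -42*122 + 3/(7 + 3*0) = -5124 + 3/(7 + 0) = -5124 + 3/7 = -35865/7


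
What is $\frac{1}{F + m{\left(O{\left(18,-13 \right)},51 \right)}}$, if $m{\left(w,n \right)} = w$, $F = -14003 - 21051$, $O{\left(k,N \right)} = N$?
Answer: $- \frac{1}{35067} \approx -2.8517 \cdot 10^{-5}$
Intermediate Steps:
$F = -35054$ ($F = -14003 - 21051 = -35054$)
$\frac{1}{F + m{\left(O{\left(18,-13 \right)},51 \right)}} = \frac{1}{-35054 - 13} = \frac{1}{-35067} = - \frac{1}{35067}$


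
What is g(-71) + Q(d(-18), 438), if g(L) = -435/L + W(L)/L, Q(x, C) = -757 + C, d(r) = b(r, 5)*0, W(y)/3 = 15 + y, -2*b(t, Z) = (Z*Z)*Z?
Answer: -22046/71 ≈ -310.51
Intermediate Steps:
b(t, Z) = -Z³/2 (b(t, Z) = -Z*Z*Z/2 = -Z²*Z/2 = -Z³/2)
W(y) = 45 + 3*y (W(y) = 3*(15 + y) = 45 + 3*y)
d(r) = 0 (d(r) = -½*5³*0 = -½*125*0 = -125/2*0 = 0)
g(L) = -435/L + (45 + 3*L)/L
g(-71) + Q(d(-18), 438) = (3 - 390/(-71)) + (-757 + 438) = (3 - 390*(-1/71)) - 319 = (3 + 390/71) - 319 = 603/71 - 319 = -22046/71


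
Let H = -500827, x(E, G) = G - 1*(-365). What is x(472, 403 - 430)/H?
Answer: -338/500827 ≈ -0.00067488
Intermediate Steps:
x(E, G) = 365 + G (x(E, G) = G + 365 = 365 + G)
x(472, 403 - 430)/H = (365 + (403 - 430))/(-500827) = (365 - 27)*(-1/500827) = 338*(-1/500827) = -338/500827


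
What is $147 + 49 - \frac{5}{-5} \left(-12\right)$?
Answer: $-441$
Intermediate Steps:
$147 + 49 - \frac{5}{-5} \left(-12\right) = 147 + 49 \left(-5\right) \left(- \frac{1}{5}\right) \left(-12\right) = 147 + 49 \cdot 1 \left(-12\right) = 147 + 49 \left(-12\right) = 147 - 588 = -441$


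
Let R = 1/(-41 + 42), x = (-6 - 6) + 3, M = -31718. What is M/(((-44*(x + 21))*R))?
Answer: 15859/264 ≈ 60.072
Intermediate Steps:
x = -9 (x = -12 + 3 = -9)
R = 1 (R = 1/1 = 1)
M/(((-44*(x + 21))*R)) = -31718*(-1/(44*(-9 + 21))) = -31718/(-44*12*1) = -31718/((-528*1)) = -31718/(-528) = -31718*(-1/528) = 15859/264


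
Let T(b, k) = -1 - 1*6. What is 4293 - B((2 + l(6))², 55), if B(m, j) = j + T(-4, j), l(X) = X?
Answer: 4245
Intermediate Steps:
T(b, k) = -7 (T(b, k) = -1 - 6 = -7)
B(m, j) = -7 + j (B(m, j) = j - 7 = -7 + j)
4293 - B((2 + l(6))², 55) = 4293 - (-7 + 55) = 4293 - 1*48 = 4293 - 48 = 4245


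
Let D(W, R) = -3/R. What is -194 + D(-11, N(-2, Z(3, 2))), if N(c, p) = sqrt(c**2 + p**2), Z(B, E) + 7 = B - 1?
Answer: -194 - 3*sqrt(29)/29 ≈ -194.56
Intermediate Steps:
Z(B, E) = -8 + B (Z(B, E) = -7 + (B - 1) = -7 + (-1 + B) = -8 + B)
-194 + D(-11, N(-2, Z(3, 2))) = -194 - 3/sqrt((-2)**2 + (-8 + 3)**2) = -194 - 3/sqrt(4 + (-5)**2) = -194 - 3/sqrt(4 + 25) = -194 - 3*sqrt(29)/29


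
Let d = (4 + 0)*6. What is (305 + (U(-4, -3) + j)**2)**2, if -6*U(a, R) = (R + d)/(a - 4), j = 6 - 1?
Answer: 7335751201/65536 ≈ 1.1193e+5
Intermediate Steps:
j = 5
d = 24 (d = 4*6 = 24)
U(a, R) = -(24 + R)/(6*(-4 + a)) (U(a, R) = -(R + 24)/(6*(a - 4)) = -(24 + R)/(6*(-4 + a)))
(305 + (U(-4, -3) + j)**2)**2 = (305 + ((-24 - 1*(-3))/(6*(-4 - 4)) + 5)**2)**2 = (305 + ((1/6)*(-24 + 3)/(-8) + 5)**2)**2 = (305 + ((1/6)*(-1/8)*(-21) + 5)**2)**2 = (305 + (7/16 + 5)**2)**2 = (305 + (87/16)**2)**2 = (305 + 7569/256)**2 = (85649/256)**2 = 7335751201/65536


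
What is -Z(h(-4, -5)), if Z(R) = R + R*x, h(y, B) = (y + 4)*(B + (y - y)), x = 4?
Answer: 0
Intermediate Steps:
h(y, B) = B*(4 + y) (h(y, B) = (4 + y)*(B + 0) = (4 + y)*B = B*(4 + y))
Z(R) = 5*R (Z(R) = R + R*4 = R + 4*R = 5*R)
-Z(h(-4, -5)) = -5*(-5*(4 - 4)) = -5*(-5*0) = -5*0 = -1*0 = 0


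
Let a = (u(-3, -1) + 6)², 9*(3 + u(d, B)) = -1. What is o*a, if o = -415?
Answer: -280540/81 ≈ -3463.5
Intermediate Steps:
u(d, B) = -28/9 (u(d, B) = -3 + (⅑)*(-1) = -3 - ⅑ = -28/9)
a = 676/81 (a = (-28/9 + 6)² = (26/9)² = 676/81 ≈ 8.3457)
o*a = -415*676/81 = -280540/81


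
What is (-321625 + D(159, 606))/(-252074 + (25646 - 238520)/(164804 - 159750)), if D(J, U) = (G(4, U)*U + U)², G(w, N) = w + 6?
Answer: -111475903637/637097435 ≈ -174.97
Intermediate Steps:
G(w, N) = 6 + w
D(J, U) = 121*U² (D(J, U) = ((6 + 4)*U + U)² = (10*U + U)² = (11*U)² = 121*U²)
(-321625 + D(159, 606))/(-252074 + (25646 - 238520)/(164804 - 159750)) = (-321625 + 121*606²)/(-252074 + (25646 - 238520)/(164804 - 159750)) = (-321625 + 121*367236)/(-252074 - 212874/5054) = (-321625 + 44435556)/(-252074 - 212874*1/5054) = 44113931/(-252074 - 106437/2527) = 44113931/(-637097435/2527) = 44113931*(-2527/637097435) = -111475903637/637097435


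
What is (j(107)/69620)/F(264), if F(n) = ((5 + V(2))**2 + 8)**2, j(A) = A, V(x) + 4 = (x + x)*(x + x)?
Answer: 107/6141110580 ≈ 1.7424e-8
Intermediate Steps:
V(x) = -4 + 4*x**2 (V(x) = -4 + (x + x)*(x + x) = -4 + (2*x)*(2*x) = -4 + 4*x**2)
F(n) = 88209 (F(n) = ((5 + (-4 + 4*2**2))**2 + 8)**2 = ((5 + (-4 + 4*4))**2 + 8)**2 = ((5 + (-4 + 16))**2 + 8)**2 = ((5 + 12)**2 + 8)**2 = (17**2 + 8)**2 = (289 + 8)**2 = 297**2 = 88209)
(j(107)/69620)/F(264) = (107/69620)/88209 = (107*(1/69620))*(1/88209) = (107/69620)*(1/88209) = 107/6141110580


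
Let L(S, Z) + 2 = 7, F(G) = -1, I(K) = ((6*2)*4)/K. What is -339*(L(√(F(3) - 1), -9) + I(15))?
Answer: -13899/5 ≈ -2779.8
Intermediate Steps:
I(K) = 48/K (I(K) = (12*4)/K = 48/K)
L(S, Z) = 5 (L(S, Z) = -2 + 7 = 5)
-339*(L(√(F(3) - 1), -9) + I(15)) = -339*(5 + 48/15) = -339*(5 + 48*(1/15)) = -339*(5 + 16/5) = -339*41/5 = -13899/5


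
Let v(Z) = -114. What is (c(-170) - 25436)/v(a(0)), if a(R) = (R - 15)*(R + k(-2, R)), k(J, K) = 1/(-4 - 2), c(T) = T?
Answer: 12803/57 ≈ 224.61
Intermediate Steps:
k(J, K) = -⅙ (k(J, K) = 1/(-6) = -⅙)
a(R) = (-15 + R)*(-⅙ + R) (a(R) = (R - 15)*(R - ⅙) = (-15 + R)*(-⅙ + R))
(c(-170) - 25436)/v(a(0)) = (-170 - 25436)/(-114) = -25606*(-1/114) = 12803/57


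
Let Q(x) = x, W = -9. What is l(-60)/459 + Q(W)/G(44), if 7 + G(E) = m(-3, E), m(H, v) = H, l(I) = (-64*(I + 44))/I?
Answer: 11881/13770 ≈ 0.86282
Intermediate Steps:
l(I) = (-2816 - 64*I)/I (l(I) = (-64*(44 + I))/I = (-2816 - 64*I)/I)
G(E) = -10 (G(E) = -7 - 3 = -10)
l(-60)/459 + Q(W)/G(44) = (-64 - 2816/(-60))/459 - 9/(-10) = (-64 - 2816*(-1/60))*(1/459) - 9*(-1/10) = (-64 + 704/15)*(1/459) + 9/10 = -256/15*1/459 + 9/10 = -256/6885 + 9/10 = 11881/13770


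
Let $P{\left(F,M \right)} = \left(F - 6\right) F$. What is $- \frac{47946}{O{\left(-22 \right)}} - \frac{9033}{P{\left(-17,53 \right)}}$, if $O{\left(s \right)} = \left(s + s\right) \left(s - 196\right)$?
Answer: $- \frac{52695711}{1875236} \approx -28.101$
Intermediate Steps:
$O{\left(s \right)} = 2 s \left(-196 + s\right)$
$P{\left(F,M \right)} = F \left(-6 + F\right)$ ($P{\left(F,M \right)} = \left(-6 + F\right) F = F \left(-6 + F\right)$)
$- \frac{47946}{O{\left(-22 \right)}} - \frac{9033}{P{\left(-17,53 \right)}} = - \frac{47946}{2 \left(-22\right) \left(-196 - 22\right)} - \frac{9033}{\left(-17\right) \left(-6 - 17\right)} = - \frac{47946}{2 \left(-22\right) \left(-218\right)} - \frac{9033}{\left(-17\right) \left(-23\right)} = - \frac{47946}{9592} - \frac{9033}{391} = \left(-47946\right) \frac{1}{9592} - \frac{9033}{391} = - \frac{23973}{4796} - \frac{9033}{391} = - \frac{52695711}{1875236}$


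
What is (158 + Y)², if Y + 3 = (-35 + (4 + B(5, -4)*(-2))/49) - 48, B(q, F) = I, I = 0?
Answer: 12475024/2401 ≈ 5195.8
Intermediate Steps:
B(q, F) = 0
Y = -4210/49 (Y = -3 + ((-35 + (4 + 0*(-2))/49) - 48) = -3 + ((-35 + (4 + 0)*(1/49)) - 48) = -3 + ((-35 + 4*(1/49)) - 48) = -3 + ((-35 + 4/49) - 48) = -3 + (-1711/49 - 48) = -3 - 4063/49 = -4210/49 ≈ -85.918)
(158 + Y)² = (158 - 4210/49)² = (3532/49)² = 12475024/2401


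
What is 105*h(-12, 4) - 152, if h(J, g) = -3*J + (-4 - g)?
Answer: 2788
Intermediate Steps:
h(J, g) = -4 - g - 3*J
105*h(-12, 4) - 152 = 105*(-4 - 1*4 - 3*(-12)) - 152 = 105*(-4 - 4 + 36) - 152 = 105*28 - 152 = 2940 - 152 = 2788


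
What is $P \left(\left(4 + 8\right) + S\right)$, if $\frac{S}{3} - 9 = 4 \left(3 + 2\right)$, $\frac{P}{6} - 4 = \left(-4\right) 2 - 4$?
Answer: $-4752$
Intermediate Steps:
$P = -48$ ($P = 24 + 6 \left(\left(-4\right) 2 - 4\right) = 24 + 6 \left(-8 - 4\right) = 24 + 6 \left(-12\right) = 24 - 72 = -48$)
$S = 87$ ($S = 27 + 3 \cdot 4 \left(3 + 2\right) = 27 + 3 \cdot 4 \cdot 5 = 27 + 3 \cdot 20 = 27 + 60 = 87$)
$P \left(\left(4 + 8\right) + S\right) = - 48 \left(\left(4 + 8\right) + 87\right) = - 48 \left(12 + 87\right) = \left(-48\right) 99 = -4752$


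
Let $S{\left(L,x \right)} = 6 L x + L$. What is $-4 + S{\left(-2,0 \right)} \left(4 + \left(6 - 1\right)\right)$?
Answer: $-22$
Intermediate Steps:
$S{\left(L,x \right)} = L + 6 L x$ ($S{\left(L,x \right)} = 6 L x + L = L + 6 L x$)
$-4 + S{\left(-2,0 \right)} \left(4 + \left(6 - 1\right)\right) = -4 + - 2 \left(1 + 6 \cdot 0\right) \left(4 + \left(6 - 1\right)\right) = -4 + - 2 \left(1 + 0\right) \left(4 + 5\right) = -4 + \left(-2\right) 1 \cdot 9 = -4 - 18 = -22$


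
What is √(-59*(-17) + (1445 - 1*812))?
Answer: 2*√409 ≈ 40.448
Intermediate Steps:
√(-59*(-17) + (1445 - 1*812)) = √(1003 + (1445 - 812)) = √(1003 + 633) = √1636 = 2*√409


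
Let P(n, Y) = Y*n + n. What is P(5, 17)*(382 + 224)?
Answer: 54540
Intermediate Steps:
P(n, Y) = n + Y*n
P(5, 17)*(382 + 224) = (5*(1 + 17))*(382 + 224) = (5*18)*606 = 90*606 = 54540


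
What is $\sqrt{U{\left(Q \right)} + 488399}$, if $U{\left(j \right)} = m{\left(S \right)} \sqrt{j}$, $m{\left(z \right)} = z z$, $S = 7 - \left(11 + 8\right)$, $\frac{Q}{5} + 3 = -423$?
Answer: $\sqrt{488399 + 144 i \sqrt{2130}} \approx 698.87 + 4.755 i$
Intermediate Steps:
$Q = -2130$ ($Q = -15 + 5 \left(-423\right) = -15 - 2115 = -2130$)
$S = -12$ ($S = 7 - 19 = -12$)
$m{\left(z \right)} = z^{2}$
$U{\left(j \right)} = 144 \sqrt{j}$ ($U{\left(j \right)} = \left(-12\right)^{2} \sqrt{j} = 144 \sqrt{j}$)
$\sqrt{U{\left(Q \right)} + 488399} = \sqrt{144 \sqrt{-2130} + 488399} = \sqrt{144 i \sqrt{2130} + 488399} = \sqrt{488399 + 144 i \sqrt{2130}}$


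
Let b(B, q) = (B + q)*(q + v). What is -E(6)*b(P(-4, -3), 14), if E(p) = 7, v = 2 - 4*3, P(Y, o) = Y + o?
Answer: -196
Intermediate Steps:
v = -10 (v = 2 - 12 = -10)
b(B, q) = (-10 + q)*(B + q) (b(B, q) = (B + q)*(q - 10) = (B + q)*(-10 + q) = (-10 + q)*(B + q))
-E(6)*b(P(-4, -3), 14) = -7*(14² - 10*(-4 - 3) - 10*14 + (-4 - 3)*14) = -7*(196 - 10*(-7) - 140 - 7*14) = -7*(196 + 70 - 140 - 98) = -7*28 = -1*196 = -196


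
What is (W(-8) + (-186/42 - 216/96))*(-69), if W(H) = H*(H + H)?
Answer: -234393/28 ≈ -8371.2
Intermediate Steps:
W(H) = 2*H² (W(H) = H*(2*H) = 2*H²)
(W(-8) + (-186/42 - 216/96))*(-69) = (2*(-8)² + (-186/42 - 216/96))*(-69) = (2*64 + (-186*1/42 - 216*1/96))*(-69) = (128 + (-31/7 - 9/4))*(-69) = (128 - 187/28)*(-69) = (3397/28)*(-69) = -234393/28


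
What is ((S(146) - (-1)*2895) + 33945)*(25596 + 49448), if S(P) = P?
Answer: 2775577384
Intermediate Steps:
((S(146) - (-1)*2895) + 33945)*(25596 + 49448) = ((146 - (-1)*2895) + 33945)*(25596 + 49448) = ((146 - 1*(-2895)) + 33945)*75044 = ((146 + 2895) + 33945)*75044 = (3041 + 33945)*75044 = 36986*75044 = 2775577384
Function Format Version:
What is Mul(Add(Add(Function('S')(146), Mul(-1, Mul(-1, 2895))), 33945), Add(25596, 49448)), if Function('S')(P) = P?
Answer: 2775577384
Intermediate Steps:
Mul(Add(Add(Function('S')(146), Mul(-1, Mul(-1, 2895))), 33945), Add(25596, 49448)) = Mul(Add(Add(146, Mul(-1, Mul(-1, 2895))), 33945), Add(25596, 49448)) = Mul(Add(Add(146, Mul(-1, -2895)), 33945), 75044) = Mul(Add(Add(146, 2895), 33945), 75044) = Mul(Add(3041, 33945), 75044) = Mul(36986, 75044) = 2775577384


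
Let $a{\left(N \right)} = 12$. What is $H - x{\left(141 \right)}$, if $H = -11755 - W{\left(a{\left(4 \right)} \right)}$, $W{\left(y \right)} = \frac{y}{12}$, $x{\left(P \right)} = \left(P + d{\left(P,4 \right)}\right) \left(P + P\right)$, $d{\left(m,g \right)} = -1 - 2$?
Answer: $-50672$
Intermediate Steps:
$d{\left(m,g \right)} = -3$ ($d{\left(m,g \right)} = -1 - 2 = -3$)
$x{\left(P \right)} = 2 P \left(-3 + P\right)$ ($x{\left(P \right)} = \left(P - 3\right) \left(P + P\right) = \left(-3 + P\right) 2 P = 2 P \left(-3 + P\right)$)
$W{\left(y \right)} = \frac{y}{12}$ ($W{\left(y \right)} = y \frac{1}{12} = \frac{y}{12}$)
$H = -11756$ ($H = -11755 - \frac{1}{12} \cdot 12 = -11755 - 1 = -11756$)
$H - x{\left(141 \right)} = -11756 - 2 \cdot 141 \left(-3 + 141\right) = -11756 - 2 \cdot 141 \cdot 138 = -11756 - 38916 = -50672$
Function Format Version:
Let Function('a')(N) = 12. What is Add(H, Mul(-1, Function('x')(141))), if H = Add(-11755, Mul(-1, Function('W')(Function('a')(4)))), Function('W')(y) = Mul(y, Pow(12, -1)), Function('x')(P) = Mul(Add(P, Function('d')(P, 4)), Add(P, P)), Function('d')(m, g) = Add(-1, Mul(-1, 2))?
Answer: -50672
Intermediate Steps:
Function('d')(m, g) = -3 (Function('d')(m, g) = Add(-1, -2) = -3)
Function('x')(P) = Mul(2, P, Add(-3, P)) (Function('x')(P) = Mul(Add(P, -3), Add(P, P)) = Mul(Add(-3, P), Mul(2, P)) = Mul(2, P, Add(-3, P)))
Function('W')(y) = Mul(Rational(1, 12), y) (Function('W')(y) = Mul(y, Rational(1, 12)) = Mul(Rational(1, 12), y))
H = -11756 (H = Add(-11755, Mul(-1, Mul(Rational(1, 12), 12))) = Add(-11755, Mul(-1, 1)) = Add(-11755, -1) = -11756)
Add(H, Mul(-1, Function('x')(141))) = Add(-11756, Mul(-1, Mul(2, 141, Add(-3, 141)))) = Add(-11756, Mul(-1, Mul(2, 141, 138))) = Add(-11756, Mul(-1, 38916)) = Add(-11756, -38916) = -50672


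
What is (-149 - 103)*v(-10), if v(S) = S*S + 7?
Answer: -26964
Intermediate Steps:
v(S) = 7 + S**2 (v(S) = S**2 + 7 = 7 + S**2)
(-149 - 103)*v(-10) = (-149 - 103)*(7 + (-10)**2) = -252*(7 + 100) = -252*107 = -26964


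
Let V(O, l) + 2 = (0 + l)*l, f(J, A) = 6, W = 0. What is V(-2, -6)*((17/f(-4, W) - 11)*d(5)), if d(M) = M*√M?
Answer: -4165*√5/3 ≈ -3104.4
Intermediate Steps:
V(O, l) = -2 + l² (V(O, l) = -2 + (0 + l)*l = -2 + l*l = -2 + l²)
d(M) = M^(3/2)
V(-2, -6)*((17/f(-4, W) - 11)*d(5)) = (-2 + (-6)²)*((17/6 - 11)*5^(3/2)) = (-2 + 36)*((17*(⅙) - 11)*(5*√5)) = 34*((17/6 - 11)*(5*√5)) = 34*(-245*√5/6) = -4165*√5/3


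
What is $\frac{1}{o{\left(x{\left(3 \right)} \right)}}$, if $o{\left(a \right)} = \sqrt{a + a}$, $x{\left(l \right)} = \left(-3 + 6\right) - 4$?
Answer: $- \frac{i \sqrt{2}}{2} \approx - 0.70711 i$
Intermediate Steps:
$x{\left(l \right)} = -1$ ($x{\left(l \right)} = 3 - 4 = -1$)
$o{\left(a \right)} = \sqrt{2} \sqrt{a}$ ($o{\left(a \right)} = \sqrt{2 a} = \sqrt{2} \sqrt{a}$)
$\frac{1}{o{\left(x{\left(3 \right)} \right)}} = \frac{1}{\sqrt{2} \sqrt{-1}} = \frac{1}{\sqrt{2} i} = \frac{1}{i \sqrt{2}} = - \frac{i \sqrt{2}}{2}$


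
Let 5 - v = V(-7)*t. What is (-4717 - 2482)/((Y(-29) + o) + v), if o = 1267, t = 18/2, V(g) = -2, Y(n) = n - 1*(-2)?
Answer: -7199/1263 ≈ -5.6999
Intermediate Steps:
Y(n) = 2 + n (Y(n) = n + 2 = 2 + n)
t = 9 (t = 18*(1/2) = 9)
v = 23 (v = 5 - (-2)*9 = 5 - 1*(-18) = 5 + 18 = 23)
(-4717 - 2482)/((Y(-29) + o) + v) = (-4717 - 2482)/(((2 - 29) + 1267) + 23) = -7199/((-27 + 1267) + 23) = -7199/(1240 + 23) = -7199/1263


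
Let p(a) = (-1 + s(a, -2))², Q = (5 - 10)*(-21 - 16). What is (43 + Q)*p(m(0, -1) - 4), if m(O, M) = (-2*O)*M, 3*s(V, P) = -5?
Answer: 4864/3 ≈ 1621.3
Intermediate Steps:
s(V, P) = -5/3 (s(V, P) = (⅓)*(-5) = -5/3)
m(O, M) = -2*M*O
Q = 185 (Q = -5*(-37) = 185)
p(a) = 64/9 (p(a) = (-1 - 5/3)² = (-8/3)² = 64/9)
(43 + Q)*p(m(0, -1) - 4) = (43 + 185)*(64/9) = 228*(64/9) = 4864/3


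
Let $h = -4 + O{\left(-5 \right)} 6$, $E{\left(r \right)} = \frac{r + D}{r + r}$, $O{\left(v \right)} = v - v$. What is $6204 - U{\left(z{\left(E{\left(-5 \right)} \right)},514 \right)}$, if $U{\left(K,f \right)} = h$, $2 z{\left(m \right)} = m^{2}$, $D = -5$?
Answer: $6208$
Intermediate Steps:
$O{\left(v \right)} = 0$
$E{\left(r \right)} = \frac{-5 + r}{2 r}$ ($E{\left(r \right)} = \frac{r - 5}{r + r} = \frac{-5 + r}{2 r}$)
$h = -4$ ($h = -4 + 0 \cdot 6 = -4 + 0 = -4$)
$z{\left(m \right)} = \frac{m^{2}}{2}$
$U{\left(K,f \right)} = -4$
$6204 - U{\left(z{\left(E{\left(-5 \right)} \right)},514 \right)} = 6204 - -4 = 6204 + 4 = 6208$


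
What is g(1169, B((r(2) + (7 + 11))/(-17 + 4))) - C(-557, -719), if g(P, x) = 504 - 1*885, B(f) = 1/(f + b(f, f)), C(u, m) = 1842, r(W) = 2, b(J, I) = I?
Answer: -2223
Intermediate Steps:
B(f) = 1/(2*f) (B(f) = 1/(f + f) = 1/(2*f))
g(P, x) = -381 (g(P, x) = 504 - 885 = -381)
g(1169, B((r(2) + (7 + 11))/(-17 + 4))) - C(-557, -719) = -381 - 1*1842 = -381 - 1842 = -2223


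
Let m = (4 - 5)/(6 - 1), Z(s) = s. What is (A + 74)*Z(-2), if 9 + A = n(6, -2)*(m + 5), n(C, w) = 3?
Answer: -794/5 ≈ -158.80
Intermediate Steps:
m = -⅕ (m = -1/5 = -1*⅕ = -⅕ ≈ -0.20000)
A = 27/5 (A = -9 + 3*(-⅕ + 5) = -9 + 3*(24/5) = -9 + 72/5 = 27/5 ≈ 5.4000)
(A + 74)*Z(-2) = (27/5 + 74)*(-2) = (397/5)*(-2) = -794/5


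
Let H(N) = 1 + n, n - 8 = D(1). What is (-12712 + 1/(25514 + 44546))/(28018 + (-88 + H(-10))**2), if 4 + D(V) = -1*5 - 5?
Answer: -890602719/2568890020 ≈ -0.34669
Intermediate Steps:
D(V) = -14 (D(V) = -4 + (-1*5 - 5) = -4 + (-5 - 5) = -4 - 10 = -14)
n = -6 (n = 8 - 14 = -6)
H(N) = -5 (H(N) = 1 - 6 = -5)
(-12712 + 1/(25514 + 44546))/(28018 + (-88 + H(-10))**2) = (-12712 + 1/(25514 + 44546))/(28018 + (-88 - 5)**2) = (-12712 + 1/70060)/(28018 + (-93)**2) = (-12712 + 1/70060)/(28018 + 8649) = -890602719/70060/36667 = -890602719/70060*1/36667 = -890602719/2568890020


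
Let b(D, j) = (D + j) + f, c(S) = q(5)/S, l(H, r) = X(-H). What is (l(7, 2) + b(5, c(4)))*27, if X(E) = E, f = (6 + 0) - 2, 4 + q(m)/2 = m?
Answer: 135/2 ≈ 67.500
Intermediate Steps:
q(m) = -8 + 2*m
f = 4 (f = 6 - 2 = 4)
l(H, r) = -H
c(S) = 2/S (c(S) = (-8 + 2*5)/S = (-8 + 10)/S = 2/S)
b(D, j) = 4 + D + j (b(D, j) = (D + j) + 4 = 4 + D + j)
(l(7, 2) + b(5, c(4)))*27 = (-1*7 + (4 + 5 + 2/4))*27 = (-7 + (4 + 5 + 2*(1/4)))*27 = (-7 + (4 + 5 + 1/2))*27 = (-7 + 19/2)*27 = (5/2)*27 = 135/2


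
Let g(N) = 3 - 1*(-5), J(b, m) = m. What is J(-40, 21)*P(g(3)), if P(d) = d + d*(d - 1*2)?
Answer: 1176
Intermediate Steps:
g(N) = 8 (g(N) = 3 + 5 = 8)
P(d) = d + d*(-2 + d) (P(d) = d + d*(d - 2) = d + d*(-2 + d))
J(-40, 21)*P(g(3)) = 21*(8*(-1 + 8)) = 21*(8*7) = 21*56 = 1176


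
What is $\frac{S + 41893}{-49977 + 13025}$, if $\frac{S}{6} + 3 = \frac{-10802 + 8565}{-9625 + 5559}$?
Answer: $- \frac{1373203}{1211668} \approx -1.1333$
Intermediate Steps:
$S = - \frac{29883}{2033}$ ($S = -18 + 6 \frac{-10802 + 8565}{-9625 + 5559} = -18 + 6 \left(- \frac{2237}{-4066}\right) = -18 + 6 \left(\left(-2237\right) \left(- \frac{1}{4066}\right)\right) = -18 + 6 \cdot \frac{2237}{4066} = -18 + \frac{6711}{2033} = - \frac{29883}{2033} \approx -14.699$)
$\frac{S + 41893}{-49977 + 13025} = \frac{- \frac{29883}{2033} + 41893}{-49977 + 13025} = \frac{85138586}{2033 \left(-36952\right)} = \frac{85138586}{2033} \left(- \frac{1}{36952}\right) = - \frac{1373203}{1211668}$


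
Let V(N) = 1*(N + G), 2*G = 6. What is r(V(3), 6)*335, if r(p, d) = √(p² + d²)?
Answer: 2010*√2 ≈ 2842.6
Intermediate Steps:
G = 3 (G = (½)*6 = 3)
V(N) = 3 + N (V(N) = 1*(N + 3) = 1*(3 + N) = 3 + N)
r(p, d) = √(d² + p²)
r(V(3), 6)*335 = √(6² + (3 + 3)²)*335 = √(36 + 6²)*335 = √(36 + 36)*335 = √72*335 = (6*√2)*335 = 2010*√2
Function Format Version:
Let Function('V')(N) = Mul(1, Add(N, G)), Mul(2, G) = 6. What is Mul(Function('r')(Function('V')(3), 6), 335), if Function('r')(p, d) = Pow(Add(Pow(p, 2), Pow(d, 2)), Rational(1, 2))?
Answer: Mul(2010, Pow(2, Rational(1, 2))) ≈ 2842.6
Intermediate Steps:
G = 3 (G = Mul(Rational(1, 2), 6) = 3)
Function('V')(N) = Add(3, N) (Function('V')(N) = Mul(1, Add(N, 3)) = Mul(1, Add(3, N)) = Add(3, N))
Function('r')(p, d) = Pow(Add(Pow(d, 2), Pow(p, 2)), Rational(1, 2))
Mul(Function('r')(Function('V')(3), 6), 335) = Mul(Pow(Add(Pow(6, 2), Pow(Add(3, 3), 2)), Rational(1, 2)), 335) = Mul(Pow(Add(36, Pow(6, 2)), Rational(1, 2)), 335) = Mul(Pow(Add(36, 36), Rational(1, 2)), 335) = Mul(Pow(72, Rational(1, 2)), 335) = Mul(Mul(6, Pow(2, Rational(1, 2))), 335) = Mul(2010, Pow(2, Rational(1, 2)))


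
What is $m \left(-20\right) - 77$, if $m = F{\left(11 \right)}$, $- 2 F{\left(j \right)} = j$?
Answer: $33$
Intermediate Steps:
$F{\left(j \right)} = - \frac{j}{2}$
$m = - \frac{11}{2}$ ($m = \left(- \frac{1}{2}\right) 11 = - \frac{11}{2} \approx -5.5$)
$m \left(-20\right) - 77 = \left(- \frac{11}{2}\right) \left(-20\right) - 77 = 110 - 77 = 33$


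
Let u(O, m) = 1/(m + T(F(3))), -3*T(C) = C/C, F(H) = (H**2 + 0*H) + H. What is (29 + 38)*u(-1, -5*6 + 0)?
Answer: -201/91 ≈ -2.2088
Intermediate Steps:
F(H) = H + H**2 (F(H) = (H**2 + 0) + H = H**2 + H = H + H**2)
T(C) = -1/3 (T(C) = -C/(3*C) = -1/3*1 = -1/3)
u(O, m) = 1/(-1/3 + m) (u(O, m) = 1/(m - 1/3) = 1/(-1/3 + m))
(29 + 38)*u(-1, -5*6 + 0) = (29 + 38)*(3/(-1 + 3*(-5*6 + 0))) = 67*(3/(-1 + 3*(-30 + 0))) = 67*(3/(-1 + 3*(-30))) = 67*(3/(-1 - 90)) = 67*(3/(-91)) = 67*(3*(-1/91)) = 67*(-3/91) = -201/91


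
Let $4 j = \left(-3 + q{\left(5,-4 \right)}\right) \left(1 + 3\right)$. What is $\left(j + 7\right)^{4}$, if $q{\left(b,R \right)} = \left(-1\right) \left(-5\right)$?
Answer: $6561$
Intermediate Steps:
$q{\left(b,R \right)} = 5$
$j = 2$ ($j = \frac{\left(-3 + 5\right) \left(1 + 3\right)}{4} = \frac{2 \cdot 4}{4} = \frac{1}{4} \cdot 8 = 2$)
$\left(j + 7\right)^{4} = \left(2 + 7\right)^{4} = 9^{4} = 6561$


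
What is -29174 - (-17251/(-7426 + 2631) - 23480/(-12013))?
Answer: -1680810344153/57602335 ≈ -29180.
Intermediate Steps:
-29174 - (-17251/(-7426 + 2631) - 23480/(-12013)) = -29174 - (-17251/(-4795) - 23480*(-1/12013)) = -29174 - (-17251*(-1/4795) + 23480/12013) = -29174 - (17251/4795 + 23480/12013) = -29174 - 1*319822863/57602335 = -29174 - 319822863/57602335 = -1680810344153/57602335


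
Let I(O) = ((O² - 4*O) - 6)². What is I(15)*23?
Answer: 581463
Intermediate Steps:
I(O) = (-6 + O² - 4*O)²
I(15)*23 = (6 - 1*15² + 4*15)²*23 = (6 - 1*225 + 60)²*23 = (6 - 225 + 60)²*23 = (-159)²*23 = 25281*23 = 581463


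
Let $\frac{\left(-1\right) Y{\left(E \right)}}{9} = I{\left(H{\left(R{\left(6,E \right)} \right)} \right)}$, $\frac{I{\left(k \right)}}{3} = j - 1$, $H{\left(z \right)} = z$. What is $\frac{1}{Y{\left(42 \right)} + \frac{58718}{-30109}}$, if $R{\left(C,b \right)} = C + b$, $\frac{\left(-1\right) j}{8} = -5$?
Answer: $- \frac{30109}{31763495} \approx -0.00094791$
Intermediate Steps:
$j = 40$ ($j = \left(-8\right) \left(-5\right) = 40$)
$I{\left(k \right)} = 117$ ($I{\left(k \right)} = 3 \left(40 - 1\right) = 3 \cdot 39 = 117$)
$Y{\left(E \right)} = -1053$ ($Y{\left(E \right)} = \left(-9\right) 117 = -1053$)
$\frac{1}{Y{\left(42 \right)} + \frac{58718}{-30109}} = \frac{1}{-1053 + \frac{58718}{-30109}} = \frac{1}{-1053 + 58718 \left(- \frac{1}{30109}\right)} = \frac{1}{-1053 - \frac{58718}{30109}} = \frac{1}{- \frac{31763495}{30109}} = - \frac{30109}{31763495}$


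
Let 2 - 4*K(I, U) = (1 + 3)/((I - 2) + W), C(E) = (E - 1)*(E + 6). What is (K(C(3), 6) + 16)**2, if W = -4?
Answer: 38809/144 ≈ 269.51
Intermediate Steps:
C(E) = (-1 + E)*(6 + E)
K(I, U) = 1/2 - 1/(-6 + I) (K(I, U) = 1/2 - (1 + 3)/(4*((I - 2) - 4)) = 1/2 - 1/((-2 + I) - 4) = 1/2 - 1/(-6 + I))
(K(C(3), 6) + 16)**2 = ((-8 + (-6 + 3**2 + 5*3))/(2*(-6 + (-6 + 3**2 + 5*3))) + 16)**2 = ((-8 + (-6 + 9 + 15))/(2*(-6 + (-6 + 9 + 15))) + 16)**2 = ((-8 + 18)/(2*(-6 + 18)) + 16)**2 = ((1/2)*10/12 + 16)**2 = ((1/2)*(1/12)*10 + 16)**2 = (5/12 + 16)**2 = (197/12)**2 = 38809/144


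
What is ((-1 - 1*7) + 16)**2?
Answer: 64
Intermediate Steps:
((-1 - 1*7) + 16)**2 = ((-1 - 7) + 16)**2 = (-8 + 16)**2 = 8**2 = 64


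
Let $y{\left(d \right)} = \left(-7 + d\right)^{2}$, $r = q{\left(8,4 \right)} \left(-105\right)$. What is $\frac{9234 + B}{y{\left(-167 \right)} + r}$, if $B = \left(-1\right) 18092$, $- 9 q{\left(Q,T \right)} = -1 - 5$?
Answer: $- \frac{4429}{15103} \approx -0.29325$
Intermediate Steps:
$q{\left(Q,T \right)} = \frac{2}{3}$ ($q{\left(Q,T \right)} = - \frac{-1 - 5}{9} = \left(- \frac{1}{9}\right) \left(-6\right) = \frac{2}{3}$)
$B = -18092$
$r = -70$ ($r = \frac{2}{3} \left(-105\right) = -70$)
$\frac{9234 + B}{y{\left(-167 \right)} + r} = \frac{9234 - 18092}{\left(-7 - 167\right)^{2} - 70} = - \frac{8858}{\left(-174\right)^{2} - 70} = - \frac{8858}{30276 - 70} = - \frac{8858}{30206} = \left(-8858\right) \frac{1}{30206} = - \frac{4429}{15103}$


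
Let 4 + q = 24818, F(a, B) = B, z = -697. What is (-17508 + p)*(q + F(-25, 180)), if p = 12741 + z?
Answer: -136567216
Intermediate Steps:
p = 12044 (p = 12741 - 697 = 12044)
q = 24814 (q = -4 + 24818 = 24814)
(-17508 + p)*(q + F(-25, 180)) = (-17508 + 12044)*(24814 + 180) = -5464*24994 = -136567216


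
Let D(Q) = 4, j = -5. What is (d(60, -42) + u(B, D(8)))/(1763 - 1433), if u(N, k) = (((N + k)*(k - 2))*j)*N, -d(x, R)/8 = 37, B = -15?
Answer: -973/165 ≈ -5.8970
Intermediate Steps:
d(x, R) = -296 (d(x, R) = -8*37 = -296)
u(N, k) = -5*N*(-2 + k)*(N + k) (u(N, k) = (((N + k)*(k - 2))*(-5))*N = (((N + k)*(-2 + k))*(-5))*N = (((-2 + k)*(N + k))*(-5))*N = (-5*(-2 + k)*(N + k))*N = -5*N*(-2 + k)*(N + k))
(d(60, -42) + u(B, D(8)))/(1763 - 1433) = (-296 + 5*(-15)*(-1*4**2 + 2*(-15) + 2*4 - 1*(-15)*4))/(1763 - 1433) = (-296 + 5*(-15)*(-1*16 - 30 + 8 + 60))/330 = (-296 + 5*(-15)*(-16 - 30 + 8 + 60))*(1/330) = (-296 + 5*(-15)*22)*(1/330) = (-296 - 1650)*(1/330) = -1946*1/330 = -973/165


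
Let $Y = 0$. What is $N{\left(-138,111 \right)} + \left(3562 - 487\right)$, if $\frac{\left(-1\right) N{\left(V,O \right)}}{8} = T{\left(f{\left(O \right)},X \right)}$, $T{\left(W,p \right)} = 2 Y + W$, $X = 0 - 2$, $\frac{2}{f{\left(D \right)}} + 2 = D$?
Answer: $\frac{335159}{109} \approx 3074.9$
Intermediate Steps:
$f{\left(D \right)} = \frac{2}{-2 + D}$
$X = -2$ ($X = 0 - 2 = -2$)
$T{\left(W,p \right)} = W$ ($T{\left(W,p \right)} = 2 \cdot 0 + W = 0 + W = W$)
$N{\left(V,O \right)} = - \frac{16}{-2 + O}$ ($N{\left(V,O \right)} = - 8 \frac{2}{-2 + O} = - \frac{16}{-2 + O}$)
$N{\left(-138,111 \right)} + \left(3562 - 487\right) = - \frac{16}{-2 + 111} + \left(3562 - 487\right) = - \frac{16}{109} + \left(3562 - 487\right) = \left(-16\right) \frac{1}{109} + 3075 = - \frac{16}{109} + 3075 = \frac{335159}{109}$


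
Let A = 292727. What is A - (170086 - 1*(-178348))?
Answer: -55707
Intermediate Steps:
A - (170086 - 1*(-178348)) = 292727 - (170086 - 1*(-178348)) = 292727 - (170086 + 178348) = 292727 - 1*348434 = 292727 - 348434 = -55707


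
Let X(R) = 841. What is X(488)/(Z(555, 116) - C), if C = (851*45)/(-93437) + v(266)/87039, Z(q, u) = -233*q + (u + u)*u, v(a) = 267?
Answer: -2279856539721/277601928460501 ≈ -0.0082127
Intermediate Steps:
Z(q, u) = -233*q + 2*u² (Z(q, u) = -233*q + (2*u)*u = -233*q + 2*u²)
C = -1102736942/2710887681 (C = (851*45)/(-93437) + 267/87039 = 38295*(-1/93437) + 267*(1/87039) = -38295/93437 + 89/29013 = -1102736942/2710887681 ≈ -0.40678)
X(488)/(Z(555, 116) - C) = 841/((-233*555 + 2*116²) - 1*(-1102736942/2710887681)) = 841/((-129315 + 2*13456) + 1102736942/2710887681) = 841/((-129315 + 26912) + 1102736942/2710887681) = 841/(-102403 + 1102736942/2710887681) = 841/(-277601928460501/2710887681) = 841*(-2710887681/277601928460501) = -2279856539721/277601928460501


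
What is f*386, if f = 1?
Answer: 386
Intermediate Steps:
f*386 = 1*386 = 386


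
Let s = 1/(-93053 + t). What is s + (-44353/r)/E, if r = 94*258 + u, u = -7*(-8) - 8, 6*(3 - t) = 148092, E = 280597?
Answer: -250839052/16724093289525 ≈ -1.4999e-5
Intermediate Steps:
t = -24679 (t = 3 - ⅙*148092 = 3 - 24682 = -24679)
u = 48 (u = 56 - 8 = 48)
s = -1/117732 (s = 1/(-93053 - 24679) = 1/(-117732) = -1/117732 ≈ -8.4939e-6)
r = 24300 (r = 94*258 + 48 = 24252 + 48 = 24300)
s + (-44353/r)/E = -1/117732 - 44353/24300/280597 = -1/117732 - 44353*1/24300*(1/280597) = -1/117732 - 44353/24300*1/280597 = -1/117732 - 44353/6818507100 = -250839052/16724093289525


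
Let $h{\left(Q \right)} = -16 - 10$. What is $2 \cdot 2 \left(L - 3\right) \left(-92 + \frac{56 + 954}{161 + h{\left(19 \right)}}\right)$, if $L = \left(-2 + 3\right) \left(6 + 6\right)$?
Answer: $- \frac{9128}{3} \approx -3042.7$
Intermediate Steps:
$h{\left(Q \right)} = -26$ ($h{\left(Q \right)} = -16 - 10 = -26$)
$L = 12$ ($L = 1 \cdot 12 = 12$)
$2 \cdot 2 \left(L - 3\right) \left(-92 + \frac{56 + 954}{161 + h{\left(19 \right)}}\right) = 2 \cdot 2 \left(12 - 3\right) \left(-92 + \frac{56 + 954}{161 - 26}\right) = 4 \cdot 9 \left(-92 + \frac{1010}{135}\right) = 36 \left(-92 + 1010 \cdot \frac{1}{135}\right) = 36 \left(-92 + \frac{202}{27}\right) = 36 \left(- \frac{2282}{27}\right) = - \frac{9128}{3}$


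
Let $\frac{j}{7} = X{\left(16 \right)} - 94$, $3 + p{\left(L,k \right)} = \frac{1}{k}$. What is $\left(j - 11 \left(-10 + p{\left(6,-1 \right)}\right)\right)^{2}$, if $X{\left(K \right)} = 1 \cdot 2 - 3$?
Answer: $261121$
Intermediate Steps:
$p{\left(L,k \right)} = -3 + \frac{1}{k}$
$X{\left(K \right)} = -1$ ($X{\left(K \right)} = 2 - 3 = -1$)
$j = -665$ ($j = 7 \left(-1 - 94\right) = 7 \left(-95\right) = -665$)
$\left(j - 11 \left(-10 + p{\left(6,-1 \right)}\right)\right)^{2} = \left(-665 - 11 \left(-10 - \left(3 - \frac{1}{-1}\right)\right)\right)^{2} = \left(-665 - 11 \left(-10 - 4\right)\right)^{2} = \left(-665 - -154\right)^{2} = \left(-665 + 154\right)^{2} = \left(-511\right)^{2} = 261121$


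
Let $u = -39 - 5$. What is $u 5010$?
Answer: $-220440$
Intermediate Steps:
$u = -44$ ($u = -39 - 5 = -44$)
$u 5010 = \left(-44\right) 5010 = -220440$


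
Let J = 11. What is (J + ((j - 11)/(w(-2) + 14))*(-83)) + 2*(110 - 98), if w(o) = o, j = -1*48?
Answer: 5317/12 ≈ 443.08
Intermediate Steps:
j = -48
(J + ((j - 11)/(w(-2) + 14))*(-83)) + 2*(110 - 98) = (11 + ((-48 - 11)/(-2 + 14))*(-83)) + 2*(110 - 98) = (11 - 59/12*(-83)) + 2*12 = (11 - 59*1/12*(-83)) + 24 = (11 - 59/12*(-83)) + 24 = (11 + 4897/12) + 24 = 5029/12 + 24 = 5317/12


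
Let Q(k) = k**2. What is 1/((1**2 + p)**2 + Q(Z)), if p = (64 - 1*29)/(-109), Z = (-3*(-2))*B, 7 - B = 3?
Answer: 11881/6848932 ≈ 0.0017347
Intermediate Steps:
B = 4 (B = 7 - 1*3 = 7 - 3 = 4)
Z = 24 (Z = -3*(-2)*4 = 6*4 = 24)
p = -35/109 (p = (64 - 29)*(-1/109) = 35*(-1/109) = -35/109 ≈ -0.32110)
1/((1**2 + p)**2 + Q(Z)) = 1/((1**2 - 35/109)**2 + 24**2) = 1/((1 - 35/109)**2 + 576) = 1/((74/109)**2 + 576) = 1/(5476/11881 + 576) = 1/(6848932/11881) = 11881/6848932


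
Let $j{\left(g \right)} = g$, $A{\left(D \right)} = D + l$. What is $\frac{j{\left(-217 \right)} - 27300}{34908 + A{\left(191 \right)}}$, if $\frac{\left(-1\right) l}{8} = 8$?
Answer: $- \frac{3931}{5005} \approx -0.78541$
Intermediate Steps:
$l = -64$ ($l = \left(-8\right) 8 = -64$)
$A{\left(D \right)} = -64 + D$ ($A{\left(D \right)} = D - 64 = -64 + D$)
$\frac{j{\left(-217 \right)} - 27300}{34908 + A{\left(191 \right)}} = \frac{-217 - 27300}{34908 + \left(-64 + 191\right)} = - \frac{27517}{34908 + 127} = - \frac{27517}{35035} = \left(-27517\right) \frac{1}{35035} = - \frac{3931}{5005}$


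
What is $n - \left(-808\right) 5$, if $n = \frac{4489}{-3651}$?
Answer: $\frac{14745551}{3651} \approx 4038.8$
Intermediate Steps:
$n = - \frac{4489}{3651}$ ($n = 4489 \left(- \frac{1}{3651}\right) = - \frac{4489}{3651} \approx -1.2295$)
$n - \left(-808\right) 5 = - \frac{4489}{3651} - \left(-808\right) 5 = - \frac{4489}{3651} - -4040 = - \frac{4489}{3651} + 4040 = \frac{14745551}{3651}$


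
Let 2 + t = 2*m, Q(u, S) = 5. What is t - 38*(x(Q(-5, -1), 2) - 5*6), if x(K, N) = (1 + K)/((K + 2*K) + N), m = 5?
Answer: 19288/17 ≈ 1134.6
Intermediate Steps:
x(K, N) = (1 + K)/(N + 3*K) (x(K, N) = (1 + K)/(3*K + N) = (1 + K)/(N + 3*K))
t = 8 (t = -2 + 2*5 = -2 + 10 = 8)
t - 38*(x(Q(-5, -1), 2) - 5*6) = 8 - 38*((1 + 5)/(2 + 3*5) - 5*6) = 8 - 38*(6/(2 + 15) - 30) = 8 - 38*(6/17 - 30) = 8 - 38*(-504/17) = 8 + 19152/17 = 19288/17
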